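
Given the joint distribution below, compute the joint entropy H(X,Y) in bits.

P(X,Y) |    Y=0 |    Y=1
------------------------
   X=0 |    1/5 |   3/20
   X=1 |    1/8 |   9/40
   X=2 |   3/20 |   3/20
2.5552 bits

Joint entropy is H(X,Y) = -Σ_{x,y} p(x,y) log p(x,y).

Summing over all non-zero entries:
H(X,Y) = -[1/5·log_2(1/5) + 3/20·log_2(3/20) + 1/8·log_2(1/8) + 9/40·log_2(9/40) + 3/20·log_2(3/20) + 3/20·log_2(3/20)]
H(X,Y) = 2.5552 bits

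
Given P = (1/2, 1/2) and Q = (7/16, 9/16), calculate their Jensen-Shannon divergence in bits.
0.0028 bits

Jensen-Shannon divergence is:
JSD(P||Q) = 0.5 × D_KL(P||M) + 0.5 × D_KL(Q||M)
where M = 0.5 × (P + Q) is the mixture distribution.

M = 0.5 × (1/2, 1/2) + 0.5 × (7/16, 9/16) = (15/32, 17/32)

D_KL(P||M) = 0.0028 bits
D_KL(Q||M) = 0.0028 bits

JSD(P||Q) = 0.5 × 0.0028 + 0.5 × 0.0028 = 0.0028 bits

Unlike KL divergence, JSD is symmetric and bounded: 0 ≤ JSD ≤ log(2).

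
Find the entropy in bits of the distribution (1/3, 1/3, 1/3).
1.5850 bits

Shannon entropy is H(X) = -Σ p(x) log p(x).

For P = (1/3, 1/3, 1/3):
H = -1/3 × log_2(1/3) -1/3 × log_2(1/3) -1/3 × log_2(1/3)
H = 1.5850 bits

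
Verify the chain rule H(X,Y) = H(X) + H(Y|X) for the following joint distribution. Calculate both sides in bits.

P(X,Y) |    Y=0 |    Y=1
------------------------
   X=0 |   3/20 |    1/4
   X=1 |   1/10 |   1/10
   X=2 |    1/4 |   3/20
H(X,Y) = 2.4855, H(X) = 1.5219, H(Y|X) = 0.9635 (all in bits)

Chain rule: H(X,Y) = H(X) + H(Y|X)

Left side — joint entropy directly:
H(X,Y) = -Σ p(x,y) log p(x,y) = 2.4855 bits

Right side — compute H(Y|X) from the conditional distributions:
P(X) = (2/5, 1/5, 2/5), so H(X) = 1.5219 bits
H(Y|X) = Σ_x P(X=x) · H(Y|X=x):
  P(Y|X=0) = (3/8, 5/8), H(Y|X=0) = 0.9544, weight P(X=0) = 2/5
  P(Y|X=1) = (1/2, 1/2), H(Y|X=1) = 1.0000, weight P(X=1) = 1/5
  P(Y|X=2) = (5/8, 3/8), H(Y|X=2) = 0.9544, weight P(X=2) = 2/5
H(Y|X) = 0.9635 bits

H(X) + H(Y|X) = 1.5219 + 0.9635 = 2.4855 bits

Both sides equal 2.4855 bits. ✓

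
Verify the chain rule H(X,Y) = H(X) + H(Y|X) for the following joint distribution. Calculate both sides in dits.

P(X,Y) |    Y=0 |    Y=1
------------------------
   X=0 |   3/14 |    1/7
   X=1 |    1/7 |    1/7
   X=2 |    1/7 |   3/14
H(X,Y) = 0.7696, H(X) = 0.4748, H(Y|X) = 0.2948 (all in dits)

Chain rule: H(X,Y) = H(X) + H(Y|X)

Left side — joint entropy directly:
H(X,Y) = -Σ p(x,y) log p(x,y) = 0.7696 dits

Right side — compute H(Y|X) from the conditional distributions:
P(X) = (5/14, 2/7, 5/14), so H(X) = 0.4748 dits
H(Y|X) = Σ_x P(X=x) · H(Y|X=x):
  P(Y|X=0) = (3/5, 2/5), H(Y|X=0) = 0.2923, weight P(X=0) = 5/14
  P(Y|X=1) = (1/2, 1/2), H(Y|X=1) = 0.3010, weight P(X=1) = 2/7
  P(Y|X=2) = (2/5, 3/5), H(Y|X=2) = 0.2923, weight P(X=2) = 5/14
H(Y|X) = 0.2948 dits

H(X) + H(Y|X) = 0.4748 + 0.2948 = 0.7696 dits

Both sides equal 0.7696 dits. ✓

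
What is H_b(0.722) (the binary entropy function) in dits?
0.2567 dits

The binary entropy function is:
H(p) = -p log(p) - (1-p) log(1-p)

H(0.722) = -0.722 × log_10(0.722) - 0.278 × log_10(0.278)
H(0.722) = 0.2567 dits

Note: Binary entropy is maximized at p=0.5 (H=1 bit) and minimized at p=0 or p=1 (H=0).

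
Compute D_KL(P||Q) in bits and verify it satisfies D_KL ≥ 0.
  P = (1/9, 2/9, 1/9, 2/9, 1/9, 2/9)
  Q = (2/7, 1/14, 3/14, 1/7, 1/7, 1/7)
0.3502 bits

KL divergence satisfies the Gibbs inequality: D_KL(P||Q) ≥ 0 for all distributions P, Q.

D_KL(P||Q) = Σ p(x) log(p(x)/q(x))
Term by term:
  x=0: 1/9 × log_2[(1/9)/(2/7)] = -0.1514
  x=1: 2/9 × log_2[(2/9)/(1/14)] = 0.3639
  x=2: 1/9 × log_2[(1/9)/(3/14)] = -0.1053
  x=3: 2/9 × log_2[(2/9)/(1/7)] = 0.1417
  x=4: 1/9 × log_2[(1/9)/(1/7)] = -0.0403
  x=5: 2/9 × log_2[(2/9)/(1/7)] = 0.1417
D_KL(P||Q) = 0.3502 bits

D_KL(P||Q) = 0.3502 ≥ 0 ✓

This non-negativity is a fundamental property: relative entropy cannot be negative because it measures how different Q is from P.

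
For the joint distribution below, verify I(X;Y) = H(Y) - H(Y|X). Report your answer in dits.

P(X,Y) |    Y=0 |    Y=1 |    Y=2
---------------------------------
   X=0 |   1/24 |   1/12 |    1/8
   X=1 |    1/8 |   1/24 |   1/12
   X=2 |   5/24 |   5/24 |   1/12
I(X;Y) = 0.0320 dits

Mutual information has multiple equivalent forms:
- I(X;Y) = H(X) - H(X|Y)
- I(X;Y) = H(Y) - H(Y|X)
- I(X;Y) = H(X) + H(Y) - H(X,Y)

Computing all quantities:
H(X) = 0.4515, H(Y) = 0.4749, H(X,Y) = 0.8944
H(X|Y) = 0.4196, H(Y|X) = 0.4429

Verification:
H(X) - H(X|Y) = 0.4515 - 0.4196 = 0.0320
H(Y) - H(Y|X) = 0.4749 - 0.4429 = 0.0320
H(X) + H(Y) - H(X,Y) = 0.4515 + 0.4749 - 0.8944 = 0.0320

All forms give I(X;Y) = 0.0320 dits. ✓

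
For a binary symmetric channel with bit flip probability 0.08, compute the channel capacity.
0.5978 bits

For a binary symmetric channel (BSC) with error probability p:
Capacity C = 1 - H(p) bits per symbol

where H(p) = -p log₂(p) - (1-p) log₂(1-p) is the binary entropy function.

H(0.08) = 0.4022 bits
C = 1 - 0.4022 = 0.5978 bits per symbol

This means we can reliably transmit up to 0.5978 bits of information per channel use.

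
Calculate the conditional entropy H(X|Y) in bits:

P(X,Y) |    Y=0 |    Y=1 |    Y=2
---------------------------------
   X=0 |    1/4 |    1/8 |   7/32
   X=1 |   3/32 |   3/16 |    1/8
0.9191 bits

Using the chain rule: H(X|Y) = H(X,Y) - H(Y)

First, compute H(X,Y) = 2.5026 bits

Marginal P(Y) = (11/32, 5/16, 11/32)
H(Y) = 1.5835 bits

H(X|Y) = H(X,Y) - H(Y) = 2.5026 - 1.5835 = 0.9191 bits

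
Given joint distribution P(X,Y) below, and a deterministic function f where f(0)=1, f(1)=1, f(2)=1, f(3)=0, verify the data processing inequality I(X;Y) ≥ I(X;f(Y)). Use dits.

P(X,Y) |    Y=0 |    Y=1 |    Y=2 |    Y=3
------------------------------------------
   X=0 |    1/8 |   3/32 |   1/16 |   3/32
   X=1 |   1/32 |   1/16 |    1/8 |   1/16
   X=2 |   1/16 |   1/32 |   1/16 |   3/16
I(X;Y) = 0.0395, I(X;f(Y)) = 0.0203, inequality holds: 0.0395 ≥ 0.0203

Data Processing Inequality: For any Markov chain X → Y → Z, we have I(X;Y) ≥ I(X;Z).

Here Z = f(Y) is a deterministic function of Y, forming X → Y → Z.

Original I(X;Y) = 0.0395 dits

After applying f:
P(X,Z) where Z=f(Y):
- P(X,Z=0) = P(X,Y=3)
- P(X,Z=1) = P(X,Y=0) + P(X,Y=1) + P(X,Y=2)

I(X;Z) = I(X;f(Y)) = 0.0203 dits

Verification: 0.0395 ≥ 0.0203 ✓

Information cannot be created by processing; the function f can only lose information about X.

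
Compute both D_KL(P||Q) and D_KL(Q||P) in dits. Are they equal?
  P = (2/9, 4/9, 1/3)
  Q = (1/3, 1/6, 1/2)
D_KL(P||Q) = 0.0915, D_KL(Q||P) = 0.0757

KL divergence is not symmetric: D_KL(P||Q) ≠ D_KL(Q||P) in general.

D_KL(P||Q) = 0.0915 dits
D_KL(Q||P) = 0.0757 dits

No, they are not equal!

This asymmetry is why KL divergence is not a true distance metric.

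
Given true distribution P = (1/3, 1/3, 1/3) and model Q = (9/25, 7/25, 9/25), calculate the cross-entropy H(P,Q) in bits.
1.5948 bits

Cross-entropy: H(P,Q) = -Σ p(x) log q(x)

Alternatively: H(P,Q) = H(P) + D_KL(P||Q)
H(P) = 1.5850 bits
D_KL(P||Q) = 0.0098 bits

H(P,Q) = 1.5850 + 0.0098 = 1.5948 bits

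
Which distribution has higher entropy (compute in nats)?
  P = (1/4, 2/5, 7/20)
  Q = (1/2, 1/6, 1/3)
P

Computing entropies in nats:
H(P) = 1.0805
H(Q) = 1.0114

Distribution P has higher entropy.

Intuition: The distribution closer to uniform (more spread out) has higher entropy.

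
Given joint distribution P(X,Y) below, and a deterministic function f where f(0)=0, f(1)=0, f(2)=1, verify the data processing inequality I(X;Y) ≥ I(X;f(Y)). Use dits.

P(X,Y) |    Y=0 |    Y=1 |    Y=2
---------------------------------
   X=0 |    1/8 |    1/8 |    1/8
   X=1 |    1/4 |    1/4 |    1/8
I(X;Y) = 0.0047, I(X;f(Y)) = 0.0047, inequality holds: 0.0047 ≥ 0.0047

Data Processing Inequality: For any Markov chain X → Y → Z, we have I(X;Y) ≥ I(X;Z).

Here Z = f(Y) is a deterministic function of Y, forming X → Y → Z.

Original I(X;Y) = 0.0047 dits

After applying f:
P(X,Z) where Z=f(Y):
- P(X,Z=0) = P(X,Y=0) + P(X,Y=1)
- P(X,Z=1) = P(X,Y=2)

I(X;Z) = I(X;f(Y)) = 0.0047 dits

Verification: 0.0047 ≥ 0.0047 ✓

Information cannot be created by processing; the function f can only lose information about X.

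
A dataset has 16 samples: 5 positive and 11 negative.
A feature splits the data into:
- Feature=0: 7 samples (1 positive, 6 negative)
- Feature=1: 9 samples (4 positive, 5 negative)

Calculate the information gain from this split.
0.0797 bits

Information Gain = H(Y) - H(Y|Feature)

Before split:
P(positive) = 5/16 = 0.3125
H(Y) = 0.8960 bits

After split:
Feature=0: H = 0.5917 bits (weight = 7/16)
Feature=1: H = 0.9911 bits (weight = 9/16)
H(Y|Feature) = (7/16)×0.5917 + (9/16)×0.9911 = 0.8163 bits

Information Gain = 0.8960 - 0.8163 = 0.0797 bits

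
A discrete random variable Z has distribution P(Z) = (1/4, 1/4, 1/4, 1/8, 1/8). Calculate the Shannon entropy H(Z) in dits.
0.6773 dits

Shannon entropy is H(X) = -Σ p(x) log p(x).

For P = (1/4, 1/4, 1/4, 1/8, 1/8):
H = -1/4 × log_10(1/4) -1/4 × log_10(1/4) -1/4 × log_10(1/4) -1/8 × log_10(1/8) -1/8 × log_10(1/8)
H = 0.6773 dits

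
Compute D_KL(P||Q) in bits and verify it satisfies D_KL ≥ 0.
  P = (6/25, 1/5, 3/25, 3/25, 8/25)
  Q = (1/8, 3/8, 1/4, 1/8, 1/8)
0.3443 bits

KL divergence satisfies the Gibbs inequality: D_KL(P||Q) ≥ 0 for all distributions P, Q.

D_KL(P||Q) = Σ p(x) log(p(x)/q(x))
Term by term:
  x=0: 6/25 × log_2[(6/25)/(1/8)] = 0.2259
  x=1: 1/5 × log_2[(1/5)/(3/8)] = -0.1814
  x=2: 3/25 × log_2[(3/25)/(1/4)] = -0.1271
  x=3: 3/25 × log_2[(3/25)/(1/8)] = -0.0071
  x=4: 8/25 × log_2[(8/25)/(1/8)] = 0.4340
D_KL(P||Q) = 0.3443 bits

D_KL(P||Q) = 0.3443 ≥ 0 ✓

This non-negativity is a fundamental property: relative entropy cannot be negative because it measures how different Q is from P.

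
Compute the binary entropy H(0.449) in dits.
0.2988 dits

The binary entropy function is:
H(p) = -p log(p) - (1-p) log(1-p)

H(0.449) = -0.449 × log_10(0.449) - 0.551 × log_10(0.551)
H(0.449) = 0.2988 dits

Note: Binary entropy is maximized at p=0.5 (H=1 bit) and minimized at p=0 or p=1 (H=0).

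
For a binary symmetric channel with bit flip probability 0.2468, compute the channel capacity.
0.1938 bits

For a binary symmetric channel (BSC) with error probability p:
Capacity C = 1 - H(p) bits per symbol

where H(p) = -p log₂(p) - (1-p) log₂(1-p) is the binary entropy function.

H(0.2468) = 0.8062 bits
C = 1 - 0.8062 = 0.1938 bits per symbol

This means we can reliably transmit up to 0.1938 bits of information per channel use.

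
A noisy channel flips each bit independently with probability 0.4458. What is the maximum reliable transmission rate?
0.0085 bits

For a binary symmetric channel (BSC) with error probability p:
Capacity C = 1 - H(p) bits per symbol

where H(p) = -p log₂(p) - (1-p) log₂(1-p) is the binary entropy function.

H(0.4458) = 0.9915 bits
C = 1 - 0.9915 = 0.0085 bits per symbol

This means we can reliably transmit up to 0.0085 bits of information per channel use.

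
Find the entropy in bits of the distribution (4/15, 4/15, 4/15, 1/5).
1.9899 bits

Shannon entropy is H(X) = -Σ p(x) log p(x).

For P = (4/15, 4/15, 4/15, 1/5):
H = -4/15 × log_2(4/15) -4/15 × log_2(4/15) -4/15 × log_2(4/15) -1/5 × log_2(1/5)
H = 1.9899 bits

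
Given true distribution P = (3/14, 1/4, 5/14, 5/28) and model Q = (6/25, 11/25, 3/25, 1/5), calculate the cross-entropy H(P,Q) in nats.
1.5557 nats

Cross-entropy: H(P,Q) = -Σ p(x) log q(x)

Alternatively: H(P,Q) = H(P) + D_KL(P||Q)
H(P) = 1.3520 nats
D_KL(P||Q) = 0.2037 nats

H(P,Q) = 1.3520 + 0.2037 = 1.5557 nats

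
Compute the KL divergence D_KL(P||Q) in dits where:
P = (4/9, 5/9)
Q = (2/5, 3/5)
0.0018 dits

KL divergence: D_KL(P||Q) = Σ p(x) log(p(x)/q(x))

Computing term by term:
  x=0: 4/9 × log_10[(4/9)/(2/5)] = 4/9 × 0.0458 = 0.0203
  x=1: 5/9 × log_10[(5/9)/(3/5)] = 5/9 × -0.0334 = -0.0186

D_KL(P||Q) = 0.0018 dits

Note: KL divergence is always non-negative and equals 0 iff P = Q.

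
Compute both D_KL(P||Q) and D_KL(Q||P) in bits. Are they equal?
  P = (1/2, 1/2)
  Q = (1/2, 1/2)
D_KL(P||Q) = 0.0000, D_KL(Q||P) = 0.0000

KL divergence is not symmetric: D_KL(P||Q) ≠ D_KL(Q||P) in general.

D_KL(P||Q) = 0.0000 bits
D_KL(Q||P) = 0.0000 bits

In this case they happen to be equal (to 4 decimal places).

This asymmetry is why KL divergence is not a true distance metric.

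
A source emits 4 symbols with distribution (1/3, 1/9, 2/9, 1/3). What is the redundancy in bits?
0.1089 bits

Redundancy measures how far a source is from maximum entropy:
R = H_max - H(X)

Maximum entropy for 4 symbols: H_max = log_2(4) = 2.0000 bits
Actual entropy: H(X) = 1.8911 bits
Redundancy: R = 2.0000 - 1.8911 = 0.1089 bits

This redundancy represents potential for compression: the source could be compressed by 0.1089 bits per symbol.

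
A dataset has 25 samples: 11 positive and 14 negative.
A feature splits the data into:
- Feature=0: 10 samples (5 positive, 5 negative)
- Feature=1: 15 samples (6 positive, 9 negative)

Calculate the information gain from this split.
0.0070 bits

Information Gain = H(Y) - H(Y|Feature)

Before split:
P(positive) = 11/25 = 0.4400
H(Y) = 0.9896 bits

After split:
Feature=0: H = 1.0000 bits (weight = 10/25)
Feature=1: H = 0.9710 bits (weight = 15/25)
H(Y|Feature) = (10/25)×1.0000 + (15/25)×0.9710 = 0.9826 bits

Information Gain = 0.9896 - 0.9826 = 0.0070 bits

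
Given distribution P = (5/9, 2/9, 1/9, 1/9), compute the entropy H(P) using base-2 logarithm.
1.6577 bits

Shannon entropy is H(X) = -Σ p(x) log p(x).

For P = (5/9, 2/9, 1/9, 1/9):
H = -5/9 × log_2(5/9) -2/9 × log_2(2/9) -1/9 × log_2(1/9) -1/9 × log_2(1/9)
H = 1.6577 bits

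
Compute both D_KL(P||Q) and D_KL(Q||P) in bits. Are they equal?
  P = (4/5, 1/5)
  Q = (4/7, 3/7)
D_KL(P||Q) = 0.1684, D_KL(Q||P) = 0.1938

KL divergence is not symmetric: D_KL(P||Q) ≠ D_KL(Q||P) in general.

D_KL(P||Q) = 0.1684 bits
D_KL(Q||P) = 0.1938 bits

No, they are not equal!

This asymmetry is why KL divergence is not a true distance metric.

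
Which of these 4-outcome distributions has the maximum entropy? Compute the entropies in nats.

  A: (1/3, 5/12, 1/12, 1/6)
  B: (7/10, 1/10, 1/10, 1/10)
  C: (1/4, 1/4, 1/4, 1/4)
C

For a discrete distribution over n outcomes, entropy is maximized by the uniform distribution.

Computing entropies:
H(A) = 1.2367 nats
H(B) = 0.9404 nats
H(C) = 1.3863 nats

The uniform distribution (where all probabilities equal 1/4) achieves the maximum entropy of log_e(4) = 1.3863 nats.

Distribution C has the highest entropy.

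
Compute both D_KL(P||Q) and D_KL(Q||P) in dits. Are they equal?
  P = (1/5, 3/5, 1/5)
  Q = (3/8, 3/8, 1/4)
D_KL(P||Q) = 0.0485, D_KL(Q||P) = 0.0501

KL divergence is not symmetric: D_KL(P||Q) ≠ D_KL(Q||P) in general.

D_KL(P||Q) = 0.0485 dits
D_KL(Q||P) = 0.0501 dits

No, they are not equal!

This asymmetry is why KL divergence is not a true distance metric.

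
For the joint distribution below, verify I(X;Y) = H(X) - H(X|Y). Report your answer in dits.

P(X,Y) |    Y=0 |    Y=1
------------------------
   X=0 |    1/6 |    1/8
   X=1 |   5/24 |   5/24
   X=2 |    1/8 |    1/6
I(X;Y) = 0.0026 dits

Mutual information has multiple equivalent forms:
- I(X;Y) = H(X) - H(X|Y)
- I(X;Y) = H(Y) - H(Y|X)
- I(X;Y) = H(X) + H(Y) - H(X,Y)

Computing all quantities:
H(X) = 0.4706, H(Y) = 0.3010, H(X,Y) = 0.7690
H(X|Y) = 0.4680, H(Y|X) = 0.2984

Verification:
H(X) - H(X|Y) = 0.4706 - 0.4680 = 0.0026
H(Y) - H(Y|X) = 0.3010 - 0.2984 = 0.0026
H(X) + H(Y) - H(X,Y) = 0.4706 + 0.3010 - 0.7690 = 0.0026

All forms give I(X;Y) = 0.0026 dits. ✓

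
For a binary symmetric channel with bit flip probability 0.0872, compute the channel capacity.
0.5729 bits

For a binary symmetric channel (BSC) with error probability p:
Capacity C = 1 - H(p) bits per symbol

where H(p) = -p log₂(p) - (1-p) log₂(1-p) is the binary entropy function.

H(0.0872) = 0.4271 bits
C = 1 - 0.4271 = 0.5729 bits per symbol

This means we can reliably transmit up to 0.5729 bits of information per channel use.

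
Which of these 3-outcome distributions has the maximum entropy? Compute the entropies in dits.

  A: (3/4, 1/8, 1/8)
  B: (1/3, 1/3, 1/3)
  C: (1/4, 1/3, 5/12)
B

For a discrete distribution over n outcomes, entropy is maximized by the uniform distribution.

Computing entropies:
H(A) = 0.3195 dits
H(B) = 0.4771 dits
H(C) = 0.4680 dits

The uniform distribution (where all probabilities equal 1/3) achieves the maximum entropy of log_10(3) = 0.4771 dits.

Distribution B has the highest entropy.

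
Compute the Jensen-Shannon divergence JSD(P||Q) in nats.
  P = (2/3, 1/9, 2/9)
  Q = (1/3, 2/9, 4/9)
0.0566 nats

Jensen-Shannon divergence is:
JSD(P||Q) = 0.5 × D_KL(P||M) + 0.5 × D_KL(Q||M)
where M = 0.5 × (P + Q) is the mixture distribution.

M = 0.5 × (2/3, 1/9, 2/9) + 0.5 × (1/3, 2/9, 4/9) = (1/2, 1/6, 1/3)

D_KL(P||M) = 0.0566 nats
D_KL(Q||M) = 0.0566 nats

JSD(P||Q) = 0.5 × 0.0566 + 0.5 × 0.0566 = 0.0566 nats

Unlike KL divergence, JSD is symmetric and bounded: 0 ≤ JSD ≤ log(2).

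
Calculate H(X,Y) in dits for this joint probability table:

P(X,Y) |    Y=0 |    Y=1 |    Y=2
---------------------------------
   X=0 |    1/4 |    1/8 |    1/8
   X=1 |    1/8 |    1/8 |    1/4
0.7526 dits

Joint entropy is H(X,Y) = -Σ_{x,y} p(x,y) log p(x,y).

Summing over all non-zero entries:
H(X,Y) = -[1/4·log_10(1/4) + 1/8·log_10(1/8) + 1/8·log_10(1/8) + 1/8·log_10(1/8) + 1/8·log_10(1/8) + 1/4·log_10(1/4)]
H(X,Y) = 0.7526 dits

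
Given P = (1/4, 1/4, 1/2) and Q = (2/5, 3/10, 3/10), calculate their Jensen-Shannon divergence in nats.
0.0225 nats

Jensen-Shannon divergence is:
JSD(P||Q) = 0.5 × D_KL(P||M) + 0.5 × D_KL(Q||M)
where M = 0.5 × (P + Q) is the mixture distribution.

M = 0.5 × (1/4, 1/4, 1/2) + 0.5 × (2/5, 3/10, 3/10) = (13/40, 11/40, 2/5)

D_KL(P||M) = 0.0222 nats
D_KL(Q||M) = 0.0229 nats

JSD(P||Q) = 0.5 × 0.0222 + 0.5 × 0.0229 = 0.0225 nats

Unlike KL divergence, JSD is symmetric and bounded: 0 ≤ JSD ≤ log(2).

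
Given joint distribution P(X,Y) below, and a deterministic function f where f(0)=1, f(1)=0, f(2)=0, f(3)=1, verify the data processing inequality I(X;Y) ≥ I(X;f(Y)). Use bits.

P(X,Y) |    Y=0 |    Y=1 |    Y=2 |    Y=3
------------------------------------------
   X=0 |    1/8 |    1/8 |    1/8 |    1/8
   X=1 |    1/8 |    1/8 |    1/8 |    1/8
I(X;Y) = 0.0000, I(X;f(Y)) = 0.0000, inequality holds: 0.0000 ≥ 0.0000

Data Processing Inequality: For any Markov chain X → Y → Z, we have I(X;Y) ≥ I(X;Z).

Here Z = f(Y) is a deterministic function of Y, forming X → Y → Z.

Original I(X;Y) = 0.0000 bits

After applying f:
P(X,Z) where Z=f(Y):
- P(X,Z=0) = P(X,Y=1) + P(X,Y=2)
- P(X,Z=1) = P(X,Y=0) + P(X,Y=3)

I(X;Z) = I(X;f(Y)) = 0.0000 bits

Verification: 0.0000 ≥ 0.0000 ✓

Information cannot be created by processing; the function f can only lose information about X.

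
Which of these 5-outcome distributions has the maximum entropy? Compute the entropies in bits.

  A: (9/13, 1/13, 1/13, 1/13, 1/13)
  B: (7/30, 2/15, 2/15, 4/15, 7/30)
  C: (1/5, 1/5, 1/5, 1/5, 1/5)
C

For a discrete distribution over n outcomes, entropy is maximized by the uniform distribution.

Computing entropies:
H(A) = 1.5059 bits
H(B) = 2.2635 bits
H(C) = 2.3219 bits

The uniform distribution (where all probabilities equal 1/5) achieves the maximum entropy of log_2(5) = 2.3219 bits.

Distribution C has the highest entropy.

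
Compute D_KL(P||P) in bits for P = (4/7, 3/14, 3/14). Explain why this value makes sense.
0.0000 bits

KL divergence satisfies the Gibbs inequality: D_KL(P||Q) ≥ 0 for all distributions P, Q.

D_KL(P||Q) = Σ p(x) log(p(x)/q(x))
Each term is p(x) × log_2(p(x)/p(x)) = p(x) × log_2(1) = 0, so the sum is 0.
D_KL(P||Q) = 0.0000 bits

When P = Q, the KL divergence is exactly 0, as there is no 'divergence' between identical distributions.

This non-negativity is a fundamental property: relative entropy cannot be negative because it measures how different Q is from P.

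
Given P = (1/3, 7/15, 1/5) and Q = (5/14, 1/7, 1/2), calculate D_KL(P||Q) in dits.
0.1503 dits

KL divergence: D_KL(P||Q) = Σ p(x) log(p(x)/q(x))

Computing term by term:
  x=0: 1/3 × log_10[(1/3)/(5/14)] = 1/3 × -0.0300 = -0.0100
  x=1: 7/15 × log_10[(7/15)/(1/7)] = 7/15 × 0.5141 = 0.2399
  x=2: 1/5 × log_10[(1/5)/(1/2)] = 1/5 × -0.3979 = -0.0796

D_KL(P||Q) = 0.1503 dits

Note: KL divergence is always non-negative and equals 0 iff P = Q.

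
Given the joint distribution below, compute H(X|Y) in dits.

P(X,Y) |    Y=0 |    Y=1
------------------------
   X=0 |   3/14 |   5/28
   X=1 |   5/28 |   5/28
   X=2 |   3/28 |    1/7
0.4678 dits

Using the chain rule: H(X|Y) = H(X,Y) - H(Y)

First, compute H(X,Y) = 0.7688 dits

Marginal P(Y) = (1/2, 1/2)
H(Y) = 0.3010 dits

H(X|Y) = H(X,Y) - H(Y) = 0.7688 - 0.3010 = 0.4678 dits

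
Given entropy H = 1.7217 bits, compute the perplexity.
3.2982

Perplexity is 2^H (or exp(H) for natural log).

H = 1.7217 bits
Perplexity = 2^1.7217 = 3.2982

Interpretation: The model's uncertainty is equivalent to choosing uniformly among 3.3 options.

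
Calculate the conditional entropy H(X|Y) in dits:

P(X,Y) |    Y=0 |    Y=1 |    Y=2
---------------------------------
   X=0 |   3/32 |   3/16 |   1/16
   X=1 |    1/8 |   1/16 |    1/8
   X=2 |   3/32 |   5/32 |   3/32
0.4560 dits

Using the chain rule: H(X|Y) = H(X,Y) - H(Y)

First, compute H(X,Y) = 0.9277 dits

Marginal P(Y) = (5/16, 13/32, 9/32)
H(Y) = 0.4717 dits

H(X|Y) = H(X,Y) - H(Y) = 0.9277 - 0.4717 = 0.4560 dits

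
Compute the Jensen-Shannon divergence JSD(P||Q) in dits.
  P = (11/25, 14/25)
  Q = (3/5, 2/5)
0.0056 dits

Jensen-Shannon divergence is:
JSD(P||Q) = 0.5 × D_KL(P||M) + 0.5 × D_KL(Q||M)
where M = 0.5 × (P + Q) is the mixture distribution.

M = 0.5 × (11/25, 14/25) + 0.5 × (3/5, 2/5) = (13/25, 12/25)

D_KL(P||M) = 0.0056 dits
D_KL(Q||M) = 0.0056 dits

JSD(P||Q) = 0.5 × 0.0056 + 0.5 × 0.0056 = 0.0056 dits

Unlike KL divergence, JSD is symmetric and bounded: 0 ≤ JSD ≤ log(2).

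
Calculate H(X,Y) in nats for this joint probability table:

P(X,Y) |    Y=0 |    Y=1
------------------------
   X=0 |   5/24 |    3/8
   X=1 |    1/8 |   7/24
1.3139 nats

Joint entropy is H(X,Y) = -Σ_{x,y} p(x,y) log p(x,y).

Summing over all non-zero entries:
H(X,Y) = -[5/24·log_e(5/24) + 3/8·log_e(3/8) + 1/8·log_e(1/8) + 7/24·log_e(7/24)]
H(X,Y) = 1.3139 nats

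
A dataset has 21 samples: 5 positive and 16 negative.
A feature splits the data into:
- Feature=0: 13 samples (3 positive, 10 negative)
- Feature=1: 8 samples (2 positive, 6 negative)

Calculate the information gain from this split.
0.0003 bits

Information Gain = H(Y) - H(Y|Feature)

Before split:
P(positive) = 5/21 = 0.2381
H(Y) = 0.7919 bits

After split:
Feature=0: H = 0.7793 bits (weight = 13/21)
Feature=1: H = 0.8113 bits (weight = 8/21)
H(Y|Feature) = (13/21)×0.7793 + (8/21)×0.8113 = 0.7915 bits

Information Gain = 0.7919 - 0.7915 = 0.0003 bits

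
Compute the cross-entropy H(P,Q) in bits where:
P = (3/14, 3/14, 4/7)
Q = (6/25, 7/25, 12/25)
1.4398 bits

Cross-entropy: H(P,Q) = -Σ p(x) log q(x)

Alternatively: H(P,Q) = H(P) + D_KL(P||Q)
H(P) = 1.4138 bits
D_KL(P||Q) = 0.0260 bits

H(P,Q) = 1.4138 + 0.0260 = 1.4398 bits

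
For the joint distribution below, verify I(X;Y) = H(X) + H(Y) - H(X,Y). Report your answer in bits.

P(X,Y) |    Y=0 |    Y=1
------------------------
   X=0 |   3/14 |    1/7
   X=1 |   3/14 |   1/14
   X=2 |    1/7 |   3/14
I(X;Y) = 0.0599 bits

Mutual information has multiple equivalent forms:
- I(X;Y) = H(X) - H(X|Y)
- I(X;Y) = H(Y) - H(Y|X)
- I(X;Y) = H(X) + H(Y) - H(X,Y)

Computing all quantities:
H(X) = 1.5774, H(Y) = 0.9852, H(X,Y) = 2.5027
H(X|Y) = 1.5175, H(Y|X) = 0.9253

Verification:
H(X) - H(X|Y) = 1.5774 - 1.5175 = 0.0599
H(Y) - H(Y|X) = 0.9852 - 0.9253 = 0.0599
H(X) + H(Y) - H(X,Y) = 1.5774 + 0.9852 - 2.5027 = 0.0599

All forms give I(X;Y) = 0.0599 bits. ✓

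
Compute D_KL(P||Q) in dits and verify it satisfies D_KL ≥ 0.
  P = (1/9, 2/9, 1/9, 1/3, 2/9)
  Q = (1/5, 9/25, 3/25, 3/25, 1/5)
0.0794 dits

KL divergence satisfies the Gibbs inequality: D_KL(P||Q) ≥ 0 for all distributions P, Q.

D_KL(P||Q) = Σ p(x) log(p(x)/q(x))
Term by term:
  x=0: 1/9 × log_10[(1/9)/(1/5)] = -0.0284
  x=1: 2/9 × log_10[(2/9)/(9/25)] = -0.0466
  x=2: 1/9 × log_10[(1/9)/(3/25)] = -0.0037
  x=3: 1/3 × log_10[(1/3)/(3/25)] = 0.1479
  x=4: 2/9 × log_10[(2/9)/(1/5)] = 0.0102
D_KL(P||Q) = 0.0794 dits

D_KL(P||Q) = 0.0794 ≥ 0 ✓

This non-negativity is a fundamental property: relative entropy cannot be negative because it measures how different Q is from P.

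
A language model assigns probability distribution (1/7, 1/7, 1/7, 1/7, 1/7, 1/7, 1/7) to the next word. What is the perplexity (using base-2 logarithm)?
7.0000

Perplexity is 2^H (or exp(H) for natural log).

First, H = -Σ p log p = 2.8074 bits
Perplexity = 2^2.8074 = 7.0000

Interpretation: The model's uncertainty is equivalent to choosing uniformly among 7.0 options.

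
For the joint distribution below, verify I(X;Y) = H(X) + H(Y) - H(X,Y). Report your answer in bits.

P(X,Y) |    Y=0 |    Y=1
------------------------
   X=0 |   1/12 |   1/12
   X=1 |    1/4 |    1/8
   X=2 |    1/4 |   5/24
I(X;Y) = 0.0132 bits

Mutual information has multiple equivalent forms:
- I(X;Y) = H(X) - H(X|Y)
- I(X;Y) = H(Y) - H(Y|X)
- I(X;Y) = H(X) + H(Y) - H(X,Y)

Computing all quantities:
H(X) = 1.4773, H(Y) = 0.9799, H(X,Y) = 2.4440
H(X|Y) = 1.4641, H(Y|X) = 0.9666

Verification:
H(X) - H(X|Y) = 1.4773 - 1.4641 = 0.0132
H(Y) - H(Y|X) = 0.9799 - 0.9666 = 0.0132
H(X) + H(Y) - H(X,Y) = 1.4773 + 0.9799 - 2.4440 = 0.0132

All forms give I(X;Y) = 0.0132 bits. ✓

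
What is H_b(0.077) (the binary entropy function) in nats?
0.2714 nats

The binary entropy function is:
H(p) = -p log(p) - (1-p) log(1-p)

H(0.077) = -0.077 × log_e(0.077) - 0.923 × log_e(0.923)
H(0.077) = 0.2714 nats

Note: Binary entropy is maximized at p=0.5 (H=1 bit) and minimized at p=0 or p=1 (H=0).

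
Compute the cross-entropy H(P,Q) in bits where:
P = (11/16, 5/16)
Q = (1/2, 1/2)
1.0000 bits

Cross-entropy: H(P,Q) = -Σ p(x) log q(x)

Alternatively: H(P,Q) = H(P) + D_KL(P||Q)
H(P) = 0.8960 bits
D_KL(P||Q) = 0.1040 bits

H(P,Q) = 0.8960 + 0.1040 = 1.0000 bits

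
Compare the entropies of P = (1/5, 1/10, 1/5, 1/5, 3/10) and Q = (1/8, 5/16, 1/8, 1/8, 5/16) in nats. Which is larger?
P

Computing entropies in nats:
H(P) = 1.5571
H(Q) = 1.5068

Distribution P has higher entropy.

Intuition: The distribution closer to uniform (more spread out) has higher entropy.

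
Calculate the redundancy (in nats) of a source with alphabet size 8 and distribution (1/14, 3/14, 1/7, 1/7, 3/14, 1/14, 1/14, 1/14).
0.1093 nats

Redundancy measures how far a source is from maximum entropy:
R = H_max - H(X)

Maximum entropy for 8 symbols: H_max = log_e(8) = 2.0794 nats
Actual entropy: H(X) = 1.9702 nats
Redundancy: R = 2.0794 - 1.9702 = 0.1093 nats

This redundancy represents potential for compression: the source could be compressed by 0.1093 nats per symbol.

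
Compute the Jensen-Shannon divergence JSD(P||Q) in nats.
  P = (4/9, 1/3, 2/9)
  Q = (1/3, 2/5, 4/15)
0.0065 nats

Jensen-Shannon divergence is:
JSD(P||Q) = 0.5 × D_KL(P||M) + 0.5 × D_KL(Q||M)
where M = 0.5 × (P + Q) is the mixture distribution.

M = 0.5 × (4/9, 1/3, 2/9) + 0.5 × (1/3, 2/5, 4/15) = (7/18, 11/30, 0.244444)

D_KL(P||M) = 0.0064 nats
D_KL(Q||M) = 0.0066 nats

JSD(P||Q) = 0.5 × 0.0064 + 0.5 × 0.0066 = 0.0065 nats

Unlike KL divergence, JSD is symmetric and bounded: 0 ≤ JSD ≤ log(2).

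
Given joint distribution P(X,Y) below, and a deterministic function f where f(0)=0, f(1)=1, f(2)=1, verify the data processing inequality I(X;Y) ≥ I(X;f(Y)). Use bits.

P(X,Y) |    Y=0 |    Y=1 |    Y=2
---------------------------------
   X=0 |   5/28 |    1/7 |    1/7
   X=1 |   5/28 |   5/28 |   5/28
I(X;Y) = 0.0021, I(X;f(Y)) = 0.0021, inequality holds: 0.0021 ≥ 0.0021

Data Processing Inequality: For any Markov chain X → Y → Z, we have I(X;Y) ≥ I(X;Z).

Here Z = f(Y) is a deterministic function of Y, forming X → Y → Z.

Original I(X;Y) = 0.0021 bits

After applying f:
P(X,Z) where Z=f(Y):
- P(X,Z=0) = P(X,Y=0)
- P(X,Z=1) = P(X,Y=1) + P(X,Y=2)

I(X;Z) = I(X;f(Y)) = 0.0021 bits

Verification: 0.0021 ≥ 0.0021 ✓

Information cannot be created by processing; the function f can only lose information about X.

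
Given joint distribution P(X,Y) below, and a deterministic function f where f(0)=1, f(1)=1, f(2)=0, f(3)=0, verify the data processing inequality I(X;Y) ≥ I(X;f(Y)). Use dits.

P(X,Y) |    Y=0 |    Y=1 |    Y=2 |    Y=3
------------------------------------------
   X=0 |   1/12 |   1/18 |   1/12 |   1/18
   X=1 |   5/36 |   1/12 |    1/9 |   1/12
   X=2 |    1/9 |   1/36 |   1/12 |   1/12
I(X;Y) = 0.0053, I(X;f(Y)) = 0.0010, inequality holds: 0.0053 ≥ 0.0010

Data Processing Inequality: For any Markov chain X → Y → Z, we have I(X;Y) ≥ I(X;Z).

Here Z = f(Y) is a deterministic function of Y, forming X → Y → Z.

Original I(X;Y) = 0.0053 dits

After applying f:
P(X,Z) where Z=f(Y):
- P(X,Z=0) = P(X,Y=2) + P(X,Y=3)
- P(X,Z=1) = P(X,Y=0) + P(X,Y=1)

I(X;Z) = I(X;f(Y)) = 0.0010 dits

Verification: 0.0053 ≥ 0.0010 ✓

Information cannot be created by processing; the function f can only lose information about X.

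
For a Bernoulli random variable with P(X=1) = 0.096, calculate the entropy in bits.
0.4562 bits

The binary entropy function is:
H(p) = -p log(p) - (1-p) log(1-p)

H(0.096) = -0.096 × log_2(0.096) - 0.904 × log_2(0.904)
H(0.096) = 0.4562 bits

Note: Binary entropy is maximized at p=0.5 (H=1 bit) and minimized at p=0 or p=1 (H=0).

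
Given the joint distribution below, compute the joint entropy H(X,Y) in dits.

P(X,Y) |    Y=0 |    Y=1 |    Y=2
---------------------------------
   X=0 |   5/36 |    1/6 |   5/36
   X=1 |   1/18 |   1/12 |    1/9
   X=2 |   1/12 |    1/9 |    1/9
0.9355 dits

Joint entropy is H(X,Y) = -Σ_{x,y} p(x,y) log p(x,y).

Summing over all non-zero entries:
H(X,Y) = -[5/36·log_10(5/36) + 1/6·log_10(1/6) + 5/36·log_10(5/36) + 1/18·log_10(1/18) + 1/12·log_10(1/12) + 1/9·log_10(1/9) + 1/12·log_10(1/12) + 1/9·log_10(1/9) + 1/9·log_10(1/9)]
H(X,Y) = 0.9355 dits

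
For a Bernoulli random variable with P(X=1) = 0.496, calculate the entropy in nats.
0.6931 nats

The binary entropy function is:
H(p) = -p log(p) - (1-p) log(1-p)

H(0.496) = -0.496 × log_e(0.496) - 0.504 × log_e(0.504)
H(0.496) = 0.6931 nats

Note: Binary entropy is maximized at p=0.5 (H=1 bit) and minimized at p=0 or p=1 (H=0).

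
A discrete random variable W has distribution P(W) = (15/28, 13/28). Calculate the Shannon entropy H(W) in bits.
0.9963 bits

Shannon entropy is H(X) = -Σ p(x) log p(x).

For P = (15/28, 13/28):
H = -15/28 × log_2(15/28) -13/28 × log_2(13/28)
H = 0.9963 bits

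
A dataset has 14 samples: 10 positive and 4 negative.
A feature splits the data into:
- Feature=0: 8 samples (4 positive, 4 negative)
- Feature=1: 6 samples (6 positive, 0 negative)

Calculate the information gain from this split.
0.2917 bits

Information Gain = H(Y) - H(Y|Feature)

Before split:
P(positive) = 10/14 = 0.7143
H(Y) = 0.8631 bits

After split:
Feature=0: H = 1.0000 bits (weight = 8/14)
Feature=1: H = 0.0000 bits (weight = 6/14)
H(Y|Feature) = (8/14)×1.0000 + (6/14)×0.0000 = 0.5714 bits

Information Gain = 0.8631 - 0.5714 = 0.2917 bits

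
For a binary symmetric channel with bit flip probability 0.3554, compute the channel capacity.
0.0612 bits

For a binary symmetric channel (BSC) with error probability p:
Capacity C = 1 - H(p) bits per symbol

where H(p) = -p log₂(p) - (1-p) log₂(1-p) is the binary entropy function.

H(0.3554) = 0.9388 bits
C = 1 - 0.9388 = 0.0612 bits per symbol

This means we can reliably transmit up to 0.0612 bits of information per channel use.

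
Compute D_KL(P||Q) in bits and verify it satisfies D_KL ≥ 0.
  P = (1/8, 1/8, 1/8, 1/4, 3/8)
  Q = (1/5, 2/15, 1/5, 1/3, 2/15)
0.2745 bits

KL divergence satisfies the Gibbs inequality: D_KL(P||Q) ≥ 0 for all distributions P, Q.

D_KL(P||Q) = Σ p(x) log(p(x)/q(x))
Term by term:
  x=0: 1/8 × log_2[(1/8)/(1/5)] = -0.0848
  x=1: 1/8 × log_2[(1/8)/(2/15)] = -0.0116
  x=2: 1/8 × log_2[(1/8)/(1/5)] = -0.0848
  x=3: 1/4 × log_2[(1/4)/(1/3)] = -0.1038
  x=4: 3/8 × log_2[(3/8)/(2/15)] = 0.5594
D_KL(P||Q) = 0.2745 bits

D_KL(P||Q) = 0.2745 ≥ 0 ✓

This non-negativity is a fundamental property: relative entropy cannot be negative because it measures how different Q is from P.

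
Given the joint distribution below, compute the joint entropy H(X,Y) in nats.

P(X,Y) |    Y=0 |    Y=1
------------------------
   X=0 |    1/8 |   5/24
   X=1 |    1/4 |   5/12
1.2981 nats

Joint entropy is H(X,Y) = -Σ_{x,y} p(x,y) log p(x,y).

Summing over all non-zero entries:
H(X,Y) = -[1/8·log_e(1/8) + 5/24·log_e(5/24) + 1/4·log_e(1/4) + 5/12·log_e(5/12)]
H(X,Y) = 1.2981 nats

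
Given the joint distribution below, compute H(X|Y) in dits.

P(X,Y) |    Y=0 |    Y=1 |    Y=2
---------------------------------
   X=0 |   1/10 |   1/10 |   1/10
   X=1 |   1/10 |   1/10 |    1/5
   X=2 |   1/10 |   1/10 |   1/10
0.4669 dits

Using the chain rule: H(X|Y) = H(X,Y) - H(Y)

First, compute H(X,Y) = 0.9398 dits

Marginal P(Y) = (3/10, 3/10, 2/5)
H(Y) = 0.4729 dits

H(X|Y) = H(X,Y) - H(Y) = 0.9398 - 0.4729 = 0.4669 dits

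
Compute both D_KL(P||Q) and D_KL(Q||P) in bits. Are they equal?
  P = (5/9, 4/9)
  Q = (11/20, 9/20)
D_KL(P||Q) = 0.0001, D_KL(Q||P) = 0.0001

KL divergence is not symmetric: D_KL(P||Q) ≠ D_KL(Q||P) in general.

D_KL(P||Q) = 0.0001 bits
D_KL(Q||P) = 0.0001 bits

In this case they happen to be equal (to 4 decimal places).

This asymmetry is why KL divergence is not a true distance metric.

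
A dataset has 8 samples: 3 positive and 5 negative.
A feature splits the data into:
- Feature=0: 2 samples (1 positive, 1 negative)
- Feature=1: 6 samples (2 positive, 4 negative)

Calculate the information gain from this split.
0.0157 bits

Information Gain = H(Y) - H(Y|Feature)

Before split:
P(positive) = 3/8 = 0.3750
H(Y) = 0.9544 bits

After split:
Feature=0: H = 1.0000 bits (weight = 2/8)
Feature=1: H = 0.9183 bits (weight = 6/8)
H(Y|Feature) = (2/8)×1.0000 + (6/8)×0.9183 = 0.9387 bits

Information Gain = 0.9544 - 0.9387 = 0.0157 bits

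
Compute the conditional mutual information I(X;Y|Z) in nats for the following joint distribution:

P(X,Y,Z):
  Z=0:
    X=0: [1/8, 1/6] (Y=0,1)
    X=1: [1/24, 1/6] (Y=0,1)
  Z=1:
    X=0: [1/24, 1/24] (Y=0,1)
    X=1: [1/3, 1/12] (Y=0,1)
0.0297 nats

Conditional mutual information: I(X;Y|Z) = H(X|Z) + H(Y|Z) - H(X,Y|Z)

H(Z) = 0.6931
H(X,Z) = 1.2580 → H(X|Z) = 0.5649
H(Y,Z) = 1.2926 → H(Y|Z) = 0.5994
H(X,Y,Z) = 1.8277 → H(X,Y|Z) = 1.1346

I(X;Y|Z) = 0.5649 + 0.5994 - 1.1346 = 0.0297 nats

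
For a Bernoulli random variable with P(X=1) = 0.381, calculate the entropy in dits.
0.2886 dits

The binary entropy function is:
H(p) = -p log(p) - (1-p) log(1-p)

H(0.381) = -0.381 × log_10(0.381) - 0.619 × log_10(0.619)
H(0.381) = 0.2886 dits

Note: Binary entropy is maximized at p=0.5 (H=1 bit) and minimized at p=0 or p=1 (H=0).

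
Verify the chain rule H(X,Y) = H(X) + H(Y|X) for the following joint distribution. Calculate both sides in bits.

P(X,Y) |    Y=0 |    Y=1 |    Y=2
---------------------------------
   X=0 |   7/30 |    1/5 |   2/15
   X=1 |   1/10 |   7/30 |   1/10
H(X,Y) = 2.4961, H(X) = 0.9871, H(Y|X) = 1.5090 (all in bits)

Chain rule: H(X,Y) = H(X) + H(Y|X)

Left side — joint entropy directly:
H(X,Y) = -Σ p(x,y) log p(x,y) = 2.4961 bits

Right side — compute H(Y|X) from the conditional distributions:
P(X) = (17/30, 13/30), so H(X) = 0.9871 bits
H(Y|X) = Σ_x P(X=x) · H(Y|X=x):
  P(Y|X=0) = (7/17, 6/17, 4/17), H(Y|X=0) = 1.5486, weight P(X=0) = 17/30
  P(Y|X=1) = (3/13, 7/13, 3/13), H(Y|X=1) = 1.4573, weight P(X=1) = 13/30
H(Y|X) = 1.5090 bits

H(X) + H(Y|X) = 0.9871 + 1.5090 = 2.4961 bits

Both sides equal 2.4961 bits. ✓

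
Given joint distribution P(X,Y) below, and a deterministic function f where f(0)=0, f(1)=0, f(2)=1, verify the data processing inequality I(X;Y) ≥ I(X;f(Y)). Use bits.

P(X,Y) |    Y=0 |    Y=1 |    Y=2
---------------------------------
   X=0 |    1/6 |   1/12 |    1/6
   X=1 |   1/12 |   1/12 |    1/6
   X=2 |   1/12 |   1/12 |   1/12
I(X;Y) = 0.0242, I(X;f(Y)) = 0.0124, inequality holds: 0.0242 ≥ 0.0124

Data Processing Inequality: For any Markov chain X → Y → Z, we have I(X;Y) ≥ I(X;Z).

Here Z = f(Y) is a deterministic function of Y, forming X → Y → Z.

Original I(X;Y) = 0.0242 bits

After applying f:
P(X,Z) where Z=f(Y):
- P(X,Z=0) = P(X,Y=0) + P(X,Y=1)
- P(X,Z=1) = P(X,Y=2)

I(X;Z) = I(X;f(Y)) = 0.0124 bits

Verification: 0.0242 ≥ 0.0124 ✓

Information cannot be created by processing; the function f can only lose information about X.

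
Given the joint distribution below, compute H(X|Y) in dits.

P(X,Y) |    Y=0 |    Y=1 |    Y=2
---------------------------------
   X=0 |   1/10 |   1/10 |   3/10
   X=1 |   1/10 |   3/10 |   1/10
0.2556 dits

Using the chain rule: H(X|Y) = H(X,Y) - H(Y)

First, compute H(X,Y) = 0.7137 dits

Marginal P(Y) = (1/5, 2/5, 2/5)
H(Y) = 0.4581 dits

H(X|Y) = H(X,Y) - H(Y) = 0.7137 - 0.4581 = 0.2556 dits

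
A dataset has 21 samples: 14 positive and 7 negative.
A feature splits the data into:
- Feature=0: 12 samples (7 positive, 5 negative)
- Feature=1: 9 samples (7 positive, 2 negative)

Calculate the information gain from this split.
0.0309 bits

Information Gain = H(Y) - H(Y|Feature)

Before split:
P(positive) = 14/21 = 0.6667
H(Y) = 0.9183 bits

After split:
Feature=0: H = 0.9799 bits (weight = 12/21)
Feature=1: H = 0.7642 bits (weight = 9/21)
H(Y|Feature) = (12/21)×0.9799 + (9/21)×0.7642 = 0.8874 bits

Information Gain = 0.9183 - 0.8874 = 0.0309 bits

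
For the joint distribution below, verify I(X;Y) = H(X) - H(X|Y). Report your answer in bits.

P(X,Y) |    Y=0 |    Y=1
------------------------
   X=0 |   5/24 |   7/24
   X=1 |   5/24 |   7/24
I(X;Y) = 0.0000 bits

Mutual information has multiple equivalent forms:
- I(X;Y) = H(X) - H(X|Y)
- I(X;Y) = H(Y) - H(Y|X)
- I(X;Y) = H(X) + H(Y) - H(X,Y)

Computing all quantities:
H(X) = 1.0000, H(Y) = 0.9799, H(X,Y) = 1.9799
H(X|Y) = 1.0000, H(Y|X) = 0.9799

Verification:
H(X) - H(X|Y) = 1.0000 - 1.0000 = 0.0000
H(Y) - H(Y|X) = 0.9799 - 0.9799 = 0.0000
H(X) + H(Y) - H(X,Y) = 1.0000 + 0.9799 - 1.9799 = 0.0000

All forms give I(X;Y) = 0.0000 bits. ✓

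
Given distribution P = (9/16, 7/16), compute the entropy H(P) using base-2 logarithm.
0.9887 bits

Shannon entropy is H(X) = -Σ p(x) log p(x).

For P = (9/16, 7/16):
H = -9/16 × log_2(9/16) -7/16 × log_2(7/16)
H = 0.9887 bits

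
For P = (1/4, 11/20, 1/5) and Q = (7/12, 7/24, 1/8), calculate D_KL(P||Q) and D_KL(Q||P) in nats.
D_KL(P||Q) = 0.2310, D_KL(Q||P) = 0.2505

KL divergence is not symmetric: D_KL(P||Q) ≠ D_KL(Q||P) in general.

D_KL(P||Q) = 0.2310 nats
D_KL(Q||P) = 0.2505 nats

No, they are not equal!

This asymmetry is why KL divergence is not a true distance metric.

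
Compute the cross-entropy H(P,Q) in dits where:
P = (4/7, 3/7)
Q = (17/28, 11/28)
0.2977 dits

Cross-entropy: H(P,Q) = -Σ p(x) log q(x)

Alternatively: H(P,Q) = H(P) + D_KL(P||Q)
H(P) = 0.2966 dits
D_KL(P||Q) = 0.0011 dits

H(P,Q) = 0.2966 + 0.0011 = 0.2977 dits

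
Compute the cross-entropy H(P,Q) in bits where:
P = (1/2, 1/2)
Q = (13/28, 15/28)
1.0037 bits

Cross-entropy: H(P,Q) = -Σ p(x) log q(x)

Alternatively: H(P,Q) = H(P) + D_KL(P||Q)
H(P) = 1.0000 bits
D_KL(P||Q) = 0.0037 bits

H(P,Q) = 1.0000 + 0.0037 = 1.0037 bits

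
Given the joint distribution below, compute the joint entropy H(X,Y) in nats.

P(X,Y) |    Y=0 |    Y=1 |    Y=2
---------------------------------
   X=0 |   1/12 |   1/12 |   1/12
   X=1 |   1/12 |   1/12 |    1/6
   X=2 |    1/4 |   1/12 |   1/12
2.0947 nats

Joint entropy is H(X,Y) = -Σ_{x,y} p(x,y) log p(x,y).

Summing over all non-zero entries:
H(X,Y) = -[1/12·log_e(1/12) + 1/12·log_e(1/12) + 1/12·log_e(1/12) + 1/12·log_e(1/12) + 1/12·log_e(1/12) + 1/6·log_e(1/6) + 1/4·log_e(1/4) + 1/12·log_e(1/12) + 1/12·log_e(1/12)]
H(X,Y) = 2.0947 nats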